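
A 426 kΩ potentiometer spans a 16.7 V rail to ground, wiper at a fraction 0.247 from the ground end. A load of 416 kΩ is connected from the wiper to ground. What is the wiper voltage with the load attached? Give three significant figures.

V ≈ 3.46 V

The wiper splits the pot into (1−α)R = 320.8 kΩ above and αR = 105.2 kΩ below.
Lower section ‖ load = 83.98 kΩ.
V_wiper = 16.7 × 83.98/(320.8 + 83.98) = 3.46 V.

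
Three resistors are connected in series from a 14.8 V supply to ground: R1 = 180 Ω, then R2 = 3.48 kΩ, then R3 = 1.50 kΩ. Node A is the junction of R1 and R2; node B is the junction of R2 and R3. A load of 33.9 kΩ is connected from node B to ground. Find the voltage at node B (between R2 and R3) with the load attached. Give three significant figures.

V ≈ 4.17 V

At node B, R3 is in parallel with the load: R3‖R_L = 1436 Ω.
Below node A the resistance is R2 + (R3‖R_L) = 4916 Ω, so V_A = 14.8 × 4916/5096 = 14.28 V.
Then V_B = V_A × (R3‖R_L)/(R2 + R3‖R_L) = 14.28 × 1436/4916 = 4.17 V.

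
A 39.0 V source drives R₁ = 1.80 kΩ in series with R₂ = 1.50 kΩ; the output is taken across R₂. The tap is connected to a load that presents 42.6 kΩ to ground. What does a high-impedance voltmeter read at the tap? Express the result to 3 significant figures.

V_out ≈ 17.4 V

The load sits in parallel with R₂: R₂‖R_L = (1.50 × 42.6) / (1.50 + 42.6) = 1.449 kΩ.
V_out = 39.0 × 1.449 / (1.80 + 1.449) = 39.0 × 1.449/3.249 = 17.4 V.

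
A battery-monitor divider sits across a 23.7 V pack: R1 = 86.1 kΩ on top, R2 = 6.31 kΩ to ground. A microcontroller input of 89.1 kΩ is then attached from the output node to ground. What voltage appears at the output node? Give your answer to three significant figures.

V_out ≈ 1.52 V

The load sits in parallel with R2: R2‖R_L = (6.31 × 89.1) / (6.31 + 89.1) = 5.893 kΩ.
V_out = 23.7 × 5.893 / (86.1 + 5.893) = 23.7 × 5.893/91.99 = 1.52 V.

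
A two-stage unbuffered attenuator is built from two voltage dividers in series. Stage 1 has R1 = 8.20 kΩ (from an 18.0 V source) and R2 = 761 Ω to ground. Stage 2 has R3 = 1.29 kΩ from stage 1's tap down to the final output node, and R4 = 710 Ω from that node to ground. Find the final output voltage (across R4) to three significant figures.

V_out ≈ 0.403 V

Stage 2 presents R3+R4 = 2000 Ω as a load on stage 1's tap.
Stage 1's lower leg becomes R2‖(R3+R4) = 551.2 Ω, so V_mid = 18.0 × 551.2/8751 = 1.134 V.
Stage 2 is itself unloaded: V_out = V_mid × R4/(R3+R4) = 1.134 × 710/2000 = 0.403 V.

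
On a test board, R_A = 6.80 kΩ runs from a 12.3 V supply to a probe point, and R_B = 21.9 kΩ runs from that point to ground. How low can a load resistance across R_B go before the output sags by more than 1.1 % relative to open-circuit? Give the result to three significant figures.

R_L(min) ≈ 467 kΩ

Output resistance R_th = R_A‖R_B = (6.80 × 21.9)/28.70 = 5.189 kΩ.
The fractional drop is R_th/(R_th + R_L); requiring this ≤ 0.0110 gives R_L ≥ R_th(1/0.0110 − 1) = 5.189 × 89.91 = 467 kΩ.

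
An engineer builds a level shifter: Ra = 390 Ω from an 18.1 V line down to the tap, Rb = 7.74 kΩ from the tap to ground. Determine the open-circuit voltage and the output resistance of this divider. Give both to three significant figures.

V_th is the open-circuit tap voltage: 18.1 × 7740/(390 + 7740) = 17.2 V.
With the supply zeroed, Ra and Rb appear in parallel from the tap: R_th = Ra‖Rb = (390 × 7740)/8130 = 371 Ω.

V_th = 17.2 V, R_th = 371 Ω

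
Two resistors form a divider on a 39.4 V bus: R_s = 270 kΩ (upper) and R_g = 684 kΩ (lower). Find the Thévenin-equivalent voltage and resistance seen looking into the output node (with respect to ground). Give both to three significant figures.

V_th is the open-circuit tap voltage: 39.4 × 684/(270 + 684) = 28.2 V.
With the supply zeroed, R_s and R_g appear in parallel from the tap: R_th = R_s‖R_g = (270 × 684)/954.0 = 194 kΩ.

V_th = 28.2 V, R_th = 194 kΩ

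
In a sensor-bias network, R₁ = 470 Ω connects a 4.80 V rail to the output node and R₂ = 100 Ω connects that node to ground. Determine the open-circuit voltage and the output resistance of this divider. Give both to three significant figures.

V_th = 0.842 V, R_th = 82.5 Ω

V_th is the open-circuit tap voltage: 4.80 × 100/(470 + 100) = 0.842 V.
With the supply zeroed, R₁ and R₂ appear in parallel from the tap: R_th = R₁‖R₂ = (470 × 100)/570.0 = 82.5 Ω.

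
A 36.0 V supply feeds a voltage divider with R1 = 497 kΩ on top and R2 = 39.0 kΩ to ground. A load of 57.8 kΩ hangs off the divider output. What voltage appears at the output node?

V_out ≈ 1.61 V

The load sits in parallel with R2: R2‖R_L = (39.0 × 57.8) / (39.0 + 57.8) = 23.29 kΩ.
V_out = 36.0 × 23.29 / (497 + 23.29) = 36.0 × 23.29/520.3 = 1.61 V.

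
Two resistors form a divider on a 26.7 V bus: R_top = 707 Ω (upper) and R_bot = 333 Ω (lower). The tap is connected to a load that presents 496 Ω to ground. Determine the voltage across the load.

V_out ≈ 5.87 V

The load sits in parallel with R_bot: R_bot‖R_L = (333 × 496) / (333 + 496) = 199.2 Ω.
V_out = 26.7 × 199.2 / (707 + 199.2) = 26.7 × 199.2/906.2 = 5.87 V.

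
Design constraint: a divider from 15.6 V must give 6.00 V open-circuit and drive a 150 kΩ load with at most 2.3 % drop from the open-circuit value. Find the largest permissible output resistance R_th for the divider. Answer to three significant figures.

R_th ≤ 3.53 kΩ

Loading drop = R_th/(R_th + R_L) ≤ 0.0230, so R_th ≤ R_L · ε/(1−ε) = 150 kΩ × 0.0230/0.9770 = 3.53 kΩ.
(Any R1, R2 with R2/(R1+R2) = 0.385 and R1‖R2 ≤ 3.53 kΩ will meet the spec.)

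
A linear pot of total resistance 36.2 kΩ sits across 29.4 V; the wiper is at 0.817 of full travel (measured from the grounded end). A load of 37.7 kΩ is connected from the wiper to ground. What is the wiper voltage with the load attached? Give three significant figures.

V ≈ 21.0 V

The wiper splits the pot into (1−α)R = 6.625 kΩ above and αR = 29.58 kΩ below.
Lower section ‖ load = 16.57 kΩ.
V_wiper = 29.4 × 16.57/(6.625 + 16.57) = 21.0 V.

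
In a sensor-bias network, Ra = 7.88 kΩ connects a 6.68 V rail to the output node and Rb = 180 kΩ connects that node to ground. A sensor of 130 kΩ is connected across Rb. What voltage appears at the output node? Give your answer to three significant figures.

V_out ≈ 6.05 V

The load sits in parallel with Rb: Rb‖R_L = (180 × 130) / (180 + 130) = 75.48 kΩ.
V_out = 6.68 × 75.48 / (7.88 + 75.48) = 6.68 × 75.48/83.36 = 6.05 V.
(Unloaded it would have been 6.40 V.)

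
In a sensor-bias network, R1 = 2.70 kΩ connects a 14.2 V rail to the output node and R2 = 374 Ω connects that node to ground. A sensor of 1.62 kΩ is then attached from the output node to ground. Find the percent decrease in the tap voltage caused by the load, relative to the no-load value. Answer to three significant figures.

16.9 %

Unloaded V = 14.2 × 374/3074 = 1.728 V.
Loaded: R2‖R_L = 303.9 Ω, giving V = 14.2 × 303.9/3004 = 1.436 V.
Drop = (1.728 − 1.436) / 1.728 = 16.9 %.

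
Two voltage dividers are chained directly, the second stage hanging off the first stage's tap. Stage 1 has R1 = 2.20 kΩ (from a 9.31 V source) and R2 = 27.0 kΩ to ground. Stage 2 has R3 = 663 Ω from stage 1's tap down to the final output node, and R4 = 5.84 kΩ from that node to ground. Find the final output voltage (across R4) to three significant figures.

Stage 2 presents R3+R4 = 6503 Ω as a load on stage 1's tap.
Stage 1's lower leg becomes R2‖(R3+R4) = 5241 Ω, so V_mid = 9.31 × 5241/7441 = 6.557 V.
Stage 2 is itself unloaded: V_out = V_mid × R4/(R3+R4) = 6.557 × 5840/6503 = 5.89 V.

V_out ≈ 5.89 V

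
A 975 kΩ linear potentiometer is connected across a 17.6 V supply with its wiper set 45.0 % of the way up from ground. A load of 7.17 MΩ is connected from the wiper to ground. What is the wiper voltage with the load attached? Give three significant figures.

The wiper splits the pot into (1−α)R = 536.2 kΩ above and αR = 438.8 kΩ below.
Lower section ‖ load = 413.4 kΩ.
V_wiper = 17.6 × 413.4/(536.2 + 413.4) = 7.66 V.

V ≈ 7.66 V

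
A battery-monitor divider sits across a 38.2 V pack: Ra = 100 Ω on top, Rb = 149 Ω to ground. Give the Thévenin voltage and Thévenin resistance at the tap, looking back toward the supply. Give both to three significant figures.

V_th = 22.9 V, R_th = 59.8 Ω

V_th is the open-circuit tap voltage: 38.2 × 149/(100 + 149) = 22.9 V.
With the supply zeroed, Ra and Rb appear in parallel from the tap: R_th = Ra‖Rb = (100 × 149)/249.0 = 59.8 Ω.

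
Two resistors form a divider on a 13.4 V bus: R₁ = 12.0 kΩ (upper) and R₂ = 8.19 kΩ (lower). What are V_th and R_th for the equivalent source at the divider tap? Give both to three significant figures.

V_th = 5.44 V, R_th = 4.87 kΩ

V_th is the open-circuit tap voltage: 13.4 × 8.19/(12.0 + 8.19) = 5.44 V.
With the supply zeroed, R₁ and R₂ appear in parallel from the tap: R_th = R₁‖R₂ = (12.0 × 8.19)/20.19 = 4.87 kΩ.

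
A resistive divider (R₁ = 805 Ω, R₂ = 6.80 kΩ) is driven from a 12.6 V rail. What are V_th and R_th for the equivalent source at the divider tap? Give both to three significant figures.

V_th = 11.3 V, R_th = 720 Ω

V_th is the open-circuit tap voltage: 12.6 × 6800/(805 + 6800) = 11.3 V.
With the supply zeroed, R₁ and R₂ appear in parallel from the tap: R_th = R₁‖R₂ = (805 × 6800)/7605 = 720 Ω.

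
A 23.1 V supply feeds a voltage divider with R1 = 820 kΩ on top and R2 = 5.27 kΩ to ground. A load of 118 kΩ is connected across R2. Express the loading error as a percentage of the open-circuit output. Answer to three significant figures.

4.25 %

The divider's output (Thévenin) resistance is R1‖R2 = 5.236 kΩ.
Fractional drop under load = R_th/(R_th + R_L) = 5.236 / (5.236 + 118) = 0.04249.
So the output falls by 4.25 %.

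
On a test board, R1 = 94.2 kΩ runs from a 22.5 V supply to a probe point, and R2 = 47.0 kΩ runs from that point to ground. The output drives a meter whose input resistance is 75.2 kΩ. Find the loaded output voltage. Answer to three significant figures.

The load sits in parallel with R2: R2‖R_L = (47.0 × 75.2) / (47.0 + 75.2) = 28.92 kΩ.
V_out = 22.5 × 28.92 / (94.2 + 28.92) = 22.5 × 28.92/123.1 = 5.29 V.

V_out ≈ 5.29 V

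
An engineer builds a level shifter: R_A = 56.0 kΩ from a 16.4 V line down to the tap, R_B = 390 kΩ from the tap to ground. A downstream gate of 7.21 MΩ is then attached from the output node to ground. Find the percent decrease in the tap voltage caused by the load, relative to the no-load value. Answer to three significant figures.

The divider's output (Thévenin) resistance is R_A‖R_B = 48.97 kΩ.
Fractional drop under load = R_th/(R_th + R_L) = 48.97 / (48.97 + 7210) = 0.006746.
So the output falls by 0.675 %.

0.675 %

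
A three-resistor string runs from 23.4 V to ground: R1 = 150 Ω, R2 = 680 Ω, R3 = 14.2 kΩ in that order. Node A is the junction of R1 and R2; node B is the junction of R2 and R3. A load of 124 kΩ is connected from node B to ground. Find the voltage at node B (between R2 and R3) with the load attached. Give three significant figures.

V ≈ 22.0 V

At node B, R3 is in parallel with the load: R3‖R_L = 12740 Ω.
Below node A the resistance is R2 + (R3‖R_L) = 13420 Ω, so V_A = 23.4 × 13420/13570 = 23.14 V.
Then V_B = V_A × (R3‖R_L)/(R2 + R3‖R_L) = 23.14 × 12740/13420 = 22.0 V.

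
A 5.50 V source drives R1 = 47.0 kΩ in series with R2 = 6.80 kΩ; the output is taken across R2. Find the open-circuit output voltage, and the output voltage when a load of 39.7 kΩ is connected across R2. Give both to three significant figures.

Open-circuit: V = 5.50 × 6.80/(47.0 + 6.80) = 0.695 V.
With the load, R2 becomes R2‖R_L = 5.806 kΩ, so V = 5.50 × 5.806/52.81 = 0.605 V.

Unloaded: 0.695 V; loaded: 0.605 V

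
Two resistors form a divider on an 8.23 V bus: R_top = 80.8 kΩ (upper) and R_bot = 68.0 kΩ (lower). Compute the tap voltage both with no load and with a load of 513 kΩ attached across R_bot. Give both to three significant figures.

Open-circuit: V = 8.23 × 68.0/(80.8 + 68.0) = 3.76 V.
With the load, R_bot becomes R_bot‖R_L = 60.04 kΩ, so V = 8.23 × 60.04/140.8 = 3.51 V.

Unloaded: 3.76 V; loaded: 3.51 V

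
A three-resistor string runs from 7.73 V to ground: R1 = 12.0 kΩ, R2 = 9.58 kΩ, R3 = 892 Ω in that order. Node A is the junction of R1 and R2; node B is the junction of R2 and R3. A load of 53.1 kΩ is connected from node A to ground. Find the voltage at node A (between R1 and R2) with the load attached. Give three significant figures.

Below node A the series string R2+R3 = 10470 Ω sits in parallel with the 53100 Ω load: 8747 Ω.
V_A = 7.73 × 8747/(12000 + 8747) = 3.26 V.

V ≈ 3.26 V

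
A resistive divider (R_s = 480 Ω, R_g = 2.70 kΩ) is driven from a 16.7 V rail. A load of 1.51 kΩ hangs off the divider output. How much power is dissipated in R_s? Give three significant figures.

Total resistance from the source is R_s + (R_g‖R_L) = 1448 Ω, so I = 16.7/1448 Ω = 11.53 mA.
P = I²·R_s = (11.53 mA)² × 480 Ω = 63.8 mW.

P ≈ 63.8 mW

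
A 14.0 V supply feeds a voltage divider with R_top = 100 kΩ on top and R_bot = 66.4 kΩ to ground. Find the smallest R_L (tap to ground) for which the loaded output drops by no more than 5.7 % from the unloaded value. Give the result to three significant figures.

R_L(min) ≈ 660 kΩ

Output resistance R_th = R_top‖R_bot = (100 × 66.4)/166.4 = 39.90 kΩ.
The fractional drop is R_th/(R_th + R_L); requiring this ≤ 0.0570 gives R_L ≥ R_th(1/0.0570 − 1) = 39.90 × 16.54 = 660 kΩ.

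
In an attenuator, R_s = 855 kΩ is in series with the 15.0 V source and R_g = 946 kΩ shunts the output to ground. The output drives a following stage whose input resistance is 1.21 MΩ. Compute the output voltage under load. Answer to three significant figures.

V_out ≈ 5.75 V

The load sits in parallel with R_g: R_g‖R_L = (946 × 1210) / (946 + 1210) = 530.9 kΩ.
V_out = 15.0 × 530.9 / (855 + 530.9) = 15.0 × 530.9/1386 = 5.75 V.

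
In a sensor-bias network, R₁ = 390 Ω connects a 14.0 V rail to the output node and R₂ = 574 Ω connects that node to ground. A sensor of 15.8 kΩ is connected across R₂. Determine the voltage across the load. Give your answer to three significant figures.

V_out ≈ 8.22 V

The load sits in parallel with R₂: R₂‖R_L = (574 × 15800) / (574 + 15800) = 553.9 Ω.
V_out = 14.0 × 553.9 / (390 + 553.9) = 14.0 × 553.9/943.9 = 8.22 V.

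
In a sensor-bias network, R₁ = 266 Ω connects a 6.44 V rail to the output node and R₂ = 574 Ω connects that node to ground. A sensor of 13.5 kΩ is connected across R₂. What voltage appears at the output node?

The load sits in parallel with R₂: R₂‖R_L = (574 × 13500) / (574 + 13500) = 550.6 Ω.
V_out = 6.44 × 550.6 / (266 + 550.6) = 6.44 × 550.6/816.6 = 4.34 V.

V_out ≈ 4.34 V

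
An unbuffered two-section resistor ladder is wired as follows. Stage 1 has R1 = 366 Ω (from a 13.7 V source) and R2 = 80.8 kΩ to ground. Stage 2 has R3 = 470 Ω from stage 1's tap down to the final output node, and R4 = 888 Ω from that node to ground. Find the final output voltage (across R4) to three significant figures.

V_out ≈ 7.03 V

Stage 2 presents R3+R4 = 1358 Ω as a load on stage 1's tap.
Stage 1's lower leg becomes R2‖(R3+R4) = 1336 Ω, so V_mid = 13.7 × 1336/1702 = 10.75 V.
Stage 2 is itself unloaded: V_out = V_mid × R4/(R3+R4) = 10.75 × 888/1358 = 7.03 V.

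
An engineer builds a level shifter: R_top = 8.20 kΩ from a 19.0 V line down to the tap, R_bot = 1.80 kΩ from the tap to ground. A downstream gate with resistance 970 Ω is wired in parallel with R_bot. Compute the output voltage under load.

V_out ≈ 1.36 V

The load sits in parallel with R_bot: R_bot‖R_L = (1800 × 970) / (1800 + 970) = 630.3 Ω.
V_out = 19.0 × 630.3 / (8200 + 630.3) = 19.0 × 630.3/8830 = 1.36 V.
(Unloaded it would have been 3.42 V.)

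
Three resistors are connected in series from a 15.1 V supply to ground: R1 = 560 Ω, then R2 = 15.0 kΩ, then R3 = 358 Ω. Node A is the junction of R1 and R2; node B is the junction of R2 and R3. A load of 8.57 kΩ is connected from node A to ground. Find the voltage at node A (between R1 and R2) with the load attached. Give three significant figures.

Below node A the series string R2+R3 = 15360 Ω sits in parallel with the 8570 Ω load: 5501 Ω.
V_A = 15.1 × 5501/(560 + 5501) = 13.7 V.

V ≈ 13.7 V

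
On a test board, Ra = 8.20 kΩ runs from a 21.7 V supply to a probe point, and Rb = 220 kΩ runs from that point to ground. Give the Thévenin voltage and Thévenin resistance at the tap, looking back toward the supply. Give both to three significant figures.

V_th = 20.9 V, R_th = 7.91 kΩ

V_th is the open-circuit tap voltage: 21.7 × 220/(8.20 + 220) = 20.9 V.
With the supply zeroed, Ra and Rb appear in parallel from the tap: R_th = Ra‖Rb = (8.20 × 220)/228.2 = 7.91 kΩ.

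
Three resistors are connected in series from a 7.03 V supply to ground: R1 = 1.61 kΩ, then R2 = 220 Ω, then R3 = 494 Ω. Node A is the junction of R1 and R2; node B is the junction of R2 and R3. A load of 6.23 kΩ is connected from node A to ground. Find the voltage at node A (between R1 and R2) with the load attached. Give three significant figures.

Below node A the series string R2+R3 = 714.0 Ω sits in parallel with the 6230 Ω load: 640.6 Ω.
V_A = 7.03 × 640.6/(1610 + 640.6) = 2.00 V.

V ≈ 2.00 V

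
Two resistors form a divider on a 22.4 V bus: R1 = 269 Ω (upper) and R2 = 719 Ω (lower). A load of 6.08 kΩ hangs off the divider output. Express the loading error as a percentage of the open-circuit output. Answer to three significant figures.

The divider's output (Thévenin) resistance is R1‖R2 = 195.8 Ω.
Fractional drop under load = R_th/(R_th + R_L) = 195.8 / (195.8 + 6080) = 0.03119.
So the output falls by 3.12 %.

3.12 %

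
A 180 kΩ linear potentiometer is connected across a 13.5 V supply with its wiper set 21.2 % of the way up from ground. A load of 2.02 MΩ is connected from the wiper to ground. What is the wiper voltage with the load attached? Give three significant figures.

V ≈ 2.82 V

The wiper splits the pot into (1−α)R = 141.8 kΩ above and αR = 38.16 kΩ below.
Lower section ‖ load = 37.45 kΩ.
V_wiper = 13.5 × 37.45/(141.8 + 37.45) = 2.82 V.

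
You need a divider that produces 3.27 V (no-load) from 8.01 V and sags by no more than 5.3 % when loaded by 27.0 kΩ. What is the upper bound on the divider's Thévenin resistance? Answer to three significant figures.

R_th ≤ 1.51 kΩ

Loading drop = R_th/(R_th + R_L) ≤ 0.0530, so R_th ≤ R_L · ε/(1−ε) = 27.0 kΩ × 0.0530/0.9470 = 1.51 kΩ.
(Any R1, R2 with R2/(R1+R2) = 0.408 and R1‖R2 ≤ 1.51 kΩ will meet the spec.)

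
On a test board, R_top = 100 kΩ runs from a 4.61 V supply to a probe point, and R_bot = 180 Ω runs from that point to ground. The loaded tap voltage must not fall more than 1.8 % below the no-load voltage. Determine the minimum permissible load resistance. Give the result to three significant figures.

R_L(min) ≈ 9.80 kΩ

Output resistance R_th = R_top‖R_bot = (100000 × 180)/100200 = 179.7 Ω.
The fractional drop is R_th/(R_th + R_L); requiring this ≤ 0.0180 gives R_L ≥ R_th(1/0.0180 − 1) = 179.7 × 54.56 = 9.80 kΩ.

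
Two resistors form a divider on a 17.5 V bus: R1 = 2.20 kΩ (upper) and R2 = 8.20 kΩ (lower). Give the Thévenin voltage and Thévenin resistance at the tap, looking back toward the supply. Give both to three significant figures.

V_th is the open-circuit tap voltage: 17.5 × 8.20/(2.20 + 8.20) = 13.8 V.
With the supply zeroed, R1 and R2 appear in parallel from the tap: R_th = R1‖R2 = (2.20 × 8.20)/10.40 = 1.73 kΩ.

V_th = 13.8 V, R_th = 1.73 kΩ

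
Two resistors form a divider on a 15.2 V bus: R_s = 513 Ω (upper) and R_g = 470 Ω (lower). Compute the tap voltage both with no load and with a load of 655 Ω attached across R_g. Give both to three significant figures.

Unloaded: 7.27 V; loaded: 5.29 V

Open-circuit: V = 15.2 × 470/(513 + 470) = 7.27 V.
With the load, R_g becomes R_g‖R_L = 273.6 Ω, so V = 15.2 × 273.6/786.6 = 5.29 V.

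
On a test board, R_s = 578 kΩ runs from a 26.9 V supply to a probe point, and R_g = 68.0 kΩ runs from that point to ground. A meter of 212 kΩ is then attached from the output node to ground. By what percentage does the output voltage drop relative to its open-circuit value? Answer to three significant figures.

The divider's output (Thévenin) resistance is R_s‖R_g = 60.84 kΩ.
Fractional drop under load = R_th/(R_th + R_L) = 60.84 / (60.84 + 212) = 0.2230.
So the output falls by 22.3 %.

22.3 %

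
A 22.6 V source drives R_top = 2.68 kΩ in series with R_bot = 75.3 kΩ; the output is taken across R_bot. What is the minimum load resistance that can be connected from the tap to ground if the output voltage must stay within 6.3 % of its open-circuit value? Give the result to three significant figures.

Output resistance R_th = R_top‖R_bot = (2.68 × 75.3)/77.98 = 2.588 kΩ.
The fractional drop is R_th/(R_th + R_L); requiring this ≤ 0.0630 gives R_L ≥ R_th(1/0.0630 − 1) = 2.588 × 14.87 = 38.5 kΩ.

R_L(min) ≈ 38.5 kΩ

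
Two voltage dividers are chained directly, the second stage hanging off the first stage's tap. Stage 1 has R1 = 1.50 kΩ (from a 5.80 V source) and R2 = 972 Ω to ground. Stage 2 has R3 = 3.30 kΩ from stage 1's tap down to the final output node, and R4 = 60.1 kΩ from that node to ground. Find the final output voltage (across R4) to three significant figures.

Stage 2 presents R3+R4 = 63400 Ω as a load on stage 1's tap.
Stage 1's lower leg becomes R2‖(R3+R4) = 957.3 Ω, so V_mid = 5.80 × 957.3/2457 = 2.260 V.
Stage 2 is itself unloaded: V_out = V_mid × R4/(R3+R4) = 2.260 × 60100/63400 = 2.14 V.

V_out ≈ 2.14 V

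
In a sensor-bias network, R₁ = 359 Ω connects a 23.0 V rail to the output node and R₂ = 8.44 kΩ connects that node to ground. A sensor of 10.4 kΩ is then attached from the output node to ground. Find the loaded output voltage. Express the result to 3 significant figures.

V_out ≈ 21.4 V

The load sits in parallel with R₂: R₂‖R_L = (8440 × 10400) / (8440 + 10400) = 4659 Ω.
V_out = 23.0 × 4659 / (359 + 4659) = 23.0 × 4659/5018 = 21.4 V.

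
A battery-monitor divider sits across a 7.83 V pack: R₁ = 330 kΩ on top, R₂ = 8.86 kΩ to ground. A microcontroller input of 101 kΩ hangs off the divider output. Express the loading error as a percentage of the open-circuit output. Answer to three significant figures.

The divider's output (Thévenin) resistance is R₁‖R₂ = 8.628 kΩ.
Fractional drop under load = R_th/(R_th + R_L) = 8.628 / (8.628 + 101) = 0.07871.
So the output falls by 7.87 %.

7.87 %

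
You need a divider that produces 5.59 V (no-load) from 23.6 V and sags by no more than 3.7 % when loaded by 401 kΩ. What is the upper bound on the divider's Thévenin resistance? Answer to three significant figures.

Loading drop = R_th/(R_th + R_L) ≤ 0.0370, so R_th ≤ R_L · ε/(1−ε) = 401 kΩ × 0.0370/0.9630 = 15.4 kΩ.
(Any R1, R2 with R2/(R1+R2) = 0.237 and R1‖R2 ≤ 15.4 kΩ will meet the spec.)

R_th ≤ 15.4 kΩ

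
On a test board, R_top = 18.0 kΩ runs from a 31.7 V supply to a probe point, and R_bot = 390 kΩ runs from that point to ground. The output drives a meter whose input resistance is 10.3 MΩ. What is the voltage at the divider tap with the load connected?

The load sits in parallel with R_bot: R_bot‖R_L = (390 × 10300) / (390 + 10300) = 375.8 kΩ.
V_out = 31.7 × 375.8 / (18.0 + 375.8) = 31.7 × 375.8/393.8 = 30.3 V.

V_out ≈ 30.3 V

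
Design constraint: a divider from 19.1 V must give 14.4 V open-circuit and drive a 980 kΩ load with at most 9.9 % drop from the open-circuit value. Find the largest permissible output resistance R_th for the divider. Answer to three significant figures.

R_th ≤ 108 kΩ

Loading drop = R_th/(R_th + R_L) ≤ 0.0990, so R_th ≤ R_L · ε/(1−ε) = 980 kΩ × 0.0990/0.9010 = 108 kΩ.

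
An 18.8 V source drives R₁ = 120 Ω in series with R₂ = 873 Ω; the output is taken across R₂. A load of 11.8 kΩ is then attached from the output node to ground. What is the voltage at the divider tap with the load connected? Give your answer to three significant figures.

V_out ≈ 16.4 V

The load sits in parallel with R₂: R₂‖R_L = (873 × 11800) / (873 + 11800) = 812.9 Ω.
V_out = 18.8 × 812.9 / (120 + 812.9) = 18.8 × 812.9/932.9 = 16.4 V.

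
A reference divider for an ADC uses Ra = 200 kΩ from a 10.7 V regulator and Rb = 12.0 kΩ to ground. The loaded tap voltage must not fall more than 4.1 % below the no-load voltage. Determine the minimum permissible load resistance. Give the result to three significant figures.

R_L(min) ≈ 265 kΩ

Output resistance R_th = Ra‖Rb = (200 × 12.0)/212.0 = 11.32 kΩ.
The fractional drop is R_th/(R_th + R_L); requiring this ≤ 0.0410 gives R_L ≥ R_th(1/0.0410 − 1) = 11.32 × 23.39 = 265 kΩ.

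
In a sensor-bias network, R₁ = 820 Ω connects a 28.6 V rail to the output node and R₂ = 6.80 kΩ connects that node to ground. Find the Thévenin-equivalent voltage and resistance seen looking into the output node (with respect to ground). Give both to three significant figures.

V_th is the open-circuit tap voltage: 28.6 × 6800/(820 + 6800) = 25.5 V.
With the supply zeroed, R₁ and R₂ appear in parallel from the tap: R_th = R₁‖R₂ = (820 × 6800)/7620 = 732 Ω.

V_th = 25.5 V, R_th = 732 Ω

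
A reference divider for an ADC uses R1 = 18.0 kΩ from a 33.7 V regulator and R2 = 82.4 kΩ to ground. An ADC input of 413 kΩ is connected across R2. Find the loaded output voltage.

V_out ≈ 26.7 V

The load sits in parallel with R2: R2‖R_L = (82.4 × 413) / (82.4 + 413) = 68.69 kΩ.
V_out = 33.7 × 68.69 / (18.0 + 68.69) = 33.7 × 68.69/86.69 = 26.7 V.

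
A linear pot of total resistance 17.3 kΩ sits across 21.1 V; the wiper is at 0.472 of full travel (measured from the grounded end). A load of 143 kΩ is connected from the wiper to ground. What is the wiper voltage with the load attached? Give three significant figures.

V ≈ 9.67 V

The wiper splits the pot into (1−α)R = 9.134 kΩ above and αR = 8.166 kΩ below.
Lower section ‖ load = 7.725 kΩ.
V_wiper = 21.1 × 7.725/(9.134 + 7.725) = 9.67 V.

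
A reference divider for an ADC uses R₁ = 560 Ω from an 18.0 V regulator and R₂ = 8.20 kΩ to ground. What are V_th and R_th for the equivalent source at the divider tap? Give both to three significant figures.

V_th = 16.8 V, R_th = 524 Ω

V_th is the open-circuit tap voltage: 18.0 × 8200/(560 + 8200) = 16.8 V.
With the supply zeroed, R₁ and R₂ appear in parallel from the tap: R_th = R₁‖R₂ = (560 × 8200)/8760 = 524 Ω.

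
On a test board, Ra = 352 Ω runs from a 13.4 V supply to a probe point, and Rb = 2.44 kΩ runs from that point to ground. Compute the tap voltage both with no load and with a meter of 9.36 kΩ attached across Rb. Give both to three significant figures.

Open-circuit: V = 13.4 × 2440/(352 + 2440) = 11.7 V.
With the load, Rb becomes Rb‖R_L = 1935 Ω, so V = 13.4 × 1935/2287 = 11.3 V.

Unloaded: 11.7 V; loaded: 11.3 V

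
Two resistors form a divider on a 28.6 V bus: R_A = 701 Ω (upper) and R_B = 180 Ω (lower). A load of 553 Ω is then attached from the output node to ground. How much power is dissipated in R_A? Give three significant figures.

P ≈ 819 mW

Total resistance from the source is R_A + (R_B‖R_L) = 836.8 Ω, so I = 28.6/836.8 Ω = 34.18 mA.
P = I²·R_A = (34.18 mA)² × 701 Ω = 819 mW.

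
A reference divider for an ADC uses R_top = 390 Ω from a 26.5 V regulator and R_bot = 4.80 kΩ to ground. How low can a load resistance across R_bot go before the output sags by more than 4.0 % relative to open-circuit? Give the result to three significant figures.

R_L(min) ≈ 8.66 kΩ

Output resistance R_th = R_top‖R_bot = (390 × 4800)/5190 = 360.7 Ω.
The fractional drop is R_th/(R_th + R_L); requiring this ≤ 0.0400 gives R_L ≥ R_th(1/0.0400 − 1) = 360.7 × 24.00 = 8.66 kΩ.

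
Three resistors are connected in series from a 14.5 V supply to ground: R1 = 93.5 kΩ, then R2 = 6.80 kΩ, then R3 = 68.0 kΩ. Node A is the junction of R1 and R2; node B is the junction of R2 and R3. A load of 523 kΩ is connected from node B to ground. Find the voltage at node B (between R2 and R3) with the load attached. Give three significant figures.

At node B, R3 is in parallel with the load: R3‖R_L = 60.18 kΩ.
Below node A the resistance is R2 + (R3‖R_L) = 66.98 kΩ, so V_A = 14.5 × 66.98/160.5 = 6.052 V.
Then V_B = V_A × (R3‖R_L)/(R2 + R3‖R_L) = 6.052 × 60.18/66.98 = 5.44 V.

V ≈ 5.44 V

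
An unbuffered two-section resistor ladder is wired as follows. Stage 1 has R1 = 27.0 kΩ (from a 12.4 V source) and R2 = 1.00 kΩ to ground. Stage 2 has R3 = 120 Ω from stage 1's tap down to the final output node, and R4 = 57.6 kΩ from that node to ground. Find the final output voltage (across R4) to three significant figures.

V_out ≈ 0.435 V

Stage 2 presents R3+R4 = 57720 Ω as a load on stage 1's tap.
Stage 1's lower leg becomes R2‖(R3+R4) = 983.0 Ω, so V_mid = 12.4 × 983.0/27980 = 0.4356 V.
Stage 2 is itself unloaded: V_out = V_mid × R4/(R3+R4) = 0.4356 × 57600/57720 = 0.435 V.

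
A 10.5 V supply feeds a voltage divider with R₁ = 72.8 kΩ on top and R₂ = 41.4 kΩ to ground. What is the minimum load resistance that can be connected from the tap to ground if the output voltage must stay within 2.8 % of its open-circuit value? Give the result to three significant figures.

R_L(min) ≈ 916 kΩ

Output resistance R_th = R₁‖R₂ = (72.8 × 41.4)/114.2 = 26.39 kΩ.
The fractional drop is R_th/(R_th + R_L); requiring this ≤ 0.0280 gives R_L ≥ R_th(1/0.0280 − 1) = 26.39 × 34.71 = 916 kΩ.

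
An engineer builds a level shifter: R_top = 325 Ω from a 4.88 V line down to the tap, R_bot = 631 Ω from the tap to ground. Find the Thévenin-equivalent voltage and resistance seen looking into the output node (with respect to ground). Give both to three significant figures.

V_th = 3.22 V, R_th = 215 Ω

V_th is the open-circuit tap voltage: 4.88 × 631/(325 + 631) = 3.22 V.
With the supply zeroed, R_top and R_bot appear in parallel from the tap: R_th = R_top‖R_bot = (325 × 631)/956.0 = 215 Ω.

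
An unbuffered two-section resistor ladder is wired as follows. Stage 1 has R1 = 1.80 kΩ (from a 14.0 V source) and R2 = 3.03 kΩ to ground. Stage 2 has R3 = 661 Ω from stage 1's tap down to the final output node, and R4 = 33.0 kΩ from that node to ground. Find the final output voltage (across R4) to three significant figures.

Stage 2 presents R3+R4 = 33660 Ω as a load on stage 1's tap.
Stage 1's lower leg becomes R2‖(R3+R4) = 2780 Ω, so V_mid = 14.0 × 2780/4580 = 8.498 V.
Stage 2 is itself unloaded: V_out = V_mid × R4/(R3+R4) = 8.498 × 33000/33660 = 8.33 V.

V_out ≈ 8.33 V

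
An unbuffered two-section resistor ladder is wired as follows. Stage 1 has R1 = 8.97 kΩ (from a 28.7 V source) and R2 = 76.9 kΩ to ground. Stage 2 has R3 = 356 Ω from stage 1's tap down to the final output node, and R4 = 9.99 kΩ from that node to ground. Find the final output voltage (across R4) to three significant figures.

V_out ≈ 14.0 V

Stage 2 presents R3+R4 = 10350 Ω as a load on stage 1's tap.
Stage 1's lower leg becomes R2‖(R3+R4) = 9119 Ω, so V_mid = 28.7 × 9119/18090 = 14.47 V.
Stage 2 is itself unloaded: V_out = V_mid × R4/(R3+R4) = 14.47 × 9990/10350 = 14.0 V.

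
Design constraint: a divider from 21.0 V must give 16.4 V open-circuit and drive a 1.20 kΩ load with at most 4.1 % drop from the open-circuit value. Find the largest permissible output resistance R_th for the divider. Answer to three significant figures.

R_th ≤ 51.3 Ω

Loading drop = R_th/(R_th + R_L) ≤ 0.0410, so R_th ≤ R_L · ε/(1−ε) = 1.20 kΩ × 0.0410/0.9590 = 51.3 Ω.
(Any R1, R2 with R2/(R1+R2) = 0.781 and R1‖R2 ≤ 51.3 Ω will meet the spec.)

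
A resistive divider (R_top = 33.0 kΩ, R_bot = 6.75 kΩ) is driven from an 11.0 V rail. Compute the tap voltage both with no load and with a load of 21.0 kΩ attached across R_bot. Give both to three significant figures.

Open-circuit: V = 11.0 × 6.75/(33.0 + 6.75) = 1.87 V.
With the load, R_bot becomes R_bot‖R_L = 5.108 kΩ, so V = 11.0 × 5.108/38.11 = 1.47 V.

Unloaded: 1.87 V; loaded: 1.47 V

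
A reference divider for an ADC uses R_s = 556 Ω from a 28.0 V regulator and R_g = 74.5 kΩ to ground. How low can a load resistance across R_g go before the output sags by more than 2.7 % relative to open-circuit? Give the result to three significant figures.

Output resistance R_th = R_s‖R_g = (556 × 74500)/75060 = 551.9 Ω.
The fractional drop is R_th/(R_th + R_L); requiring this ≤ 0.0270 gives R_L ≥ R_th(1/0.0270 − 1) = 551.9 × 36.04 = 19.9 kΩ.

R_L(min) ≈ 19.9 kΩ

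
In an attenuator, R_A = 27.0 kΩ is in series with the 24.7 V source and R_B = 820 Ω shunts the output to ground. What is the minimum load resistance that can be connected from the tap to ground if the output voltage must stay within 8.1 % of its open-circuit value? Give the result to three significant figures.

Output resistance R_th = R_A‖R_B = (27000 × 820)/27820 = 795.8 Ω.
The fractional drop is R_th/(R_th + R_L); requiring this ≤ 0.0810 gives R_L ≥ R_th(1/0.0810 − 1) = 795.8 × 11.35 = 9.03 kΩ.

R_L(min) ≈ 9.03 kΩ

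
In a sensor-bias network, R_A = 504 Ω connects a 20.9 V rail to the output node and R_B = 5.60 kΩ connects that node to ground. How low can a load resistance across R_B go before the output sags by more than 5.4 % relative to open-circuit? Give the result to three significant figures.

Output resistance R_th = R_A‖R_B = (504 × 5600)/6104 = 462.4 Ω.
The fractional drop is R_th/(R_th + R_L); requiring this ≤ 0.0540 gives R_L ≥ R_th(1/0.0540 − 1) = 462.4 × 17.52 = 8.10 kΩ.

R_L(min) ≈ 8.10 kΩ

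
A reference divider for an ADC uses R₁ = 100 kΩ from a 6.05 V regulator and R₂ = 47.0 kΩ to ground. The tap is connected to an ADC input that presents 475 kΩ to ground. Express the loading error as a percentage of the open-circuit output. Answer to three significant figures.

6.31 %

The divider's output (Thévenin) resistance is R₁‖R₂ = 31.97 kΩ.
Fractional drop under load = R_th/(R_th + R_L) = 31.97 / (31.97 + 475) = 0.06307.
So the output falls by 6.31 %.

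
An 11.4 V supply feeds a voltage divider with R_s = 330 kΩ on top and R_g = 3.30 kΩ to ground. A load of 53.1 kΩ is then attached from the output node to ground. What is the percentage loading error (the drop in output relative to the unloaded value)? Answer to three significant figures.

The divider's output (Thévenin) resistance is R_s‖R_g = 3.267 kΩ.
Fractional drop under load = R_th/(R_th + R_L) = 3.267 / (3.267 + 53.1) = 0.05796.
So the output falls by 5.80 %.

5.80 %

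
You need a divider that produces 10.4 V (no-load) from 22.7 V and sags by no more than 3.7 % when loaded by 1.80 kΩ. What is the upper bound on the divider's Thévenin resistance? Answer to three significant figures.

R_th ≤ 69.2 Ω

Loading drop = R_th/(R_th + R_L) ≤ 0.0370, so R_th ≤ R_L · ε/(1−ε) = 1.80 kΩ × 0.0370/0.9630 = 69.2 Ω.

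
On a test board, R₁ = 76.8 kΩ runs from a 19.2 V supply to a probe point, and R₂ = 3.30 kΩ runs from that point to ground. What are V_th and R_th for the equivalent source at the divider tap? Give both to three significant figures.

V_th = 0.791 V, R_th = 3.16 kΩ

V_th is the open-circuit tap voltage: 19.2 × 3.30/(76.8 + 3.30) = 0.791 V.
With the supply zeroed, R₁ and R₂ appear in parallel from the tap: R_th = R₁‖R₂ = (76.8 × 3.30)/80.10 = 3.16 kΩ.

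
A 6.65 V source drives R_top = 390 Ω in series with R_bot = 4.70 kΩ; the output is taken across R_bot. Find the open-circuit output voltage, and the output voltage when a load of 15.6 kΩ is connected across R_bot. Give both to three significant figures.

Open-circuit: V = 6.65 × 4700/(390 + 4700) = 6.14 V.
With the load, R_bot becomes R_bot‖R_L = 3612 Ω, so V = 6.65 × 3612/4002 = 6.00 V.

Unloaded: 6.14 V; loaded: 6.00 V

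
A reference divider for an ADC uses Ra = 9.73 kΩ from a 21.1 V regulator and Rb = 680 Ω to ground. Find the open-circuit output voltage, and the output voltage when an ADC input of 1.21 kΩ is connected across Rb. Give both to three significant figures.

Open-circuit: V = 21.1 × 680/(9730 + 680) = 1.38 V.
With the load, Rb becomes Rb‖R_L = 435.3 Ω, so V = 21.1 × 435.3/10170 = 0.904 V.

Unloaded: 1.38 V; loaded: 0.904 V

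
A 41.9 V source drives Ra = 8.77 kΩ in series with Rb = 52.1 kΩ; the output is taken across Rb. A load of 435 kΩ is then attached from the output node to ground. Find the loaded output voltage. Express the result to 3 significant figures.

V_out ≈ 35.3 V

The load sits in parallel with Rb: Rb‖R_L = (52.1 × 435) / (52.1 + 435) = 46.53 kΩ.
V_out = 41.9 × 46.53 / (8.77 + 46.53) = 41.9 × 46.53/55.30 = 35.3 V.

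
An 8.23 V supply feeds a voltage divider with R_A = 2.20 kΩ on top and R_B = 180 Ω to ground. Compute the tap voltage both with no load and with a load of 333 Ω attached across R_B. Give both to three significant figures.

Open-circuit: V = 8.23 × 180/(2200 + 180) = 0.622 V.
With the load, R_B becomes R_B‖R_L = 116.8 Ω, so V = 8.23 × 116.8/2317 = 0.415 V.

Unloaded: 0.622 V; loaded: 0.415 V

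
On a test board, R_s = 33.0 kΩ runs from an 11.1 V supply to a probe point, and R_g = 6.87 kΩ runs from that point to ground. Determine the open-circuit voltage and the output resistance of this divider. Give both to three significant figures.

V_th = 1.91 V, R_th = 5.69 kΩ

V_th is the open-circuit tap voltage: 11.1 × 6.87/(33.0 + 6.87) = 1.91 V.
With the supply zeroed, R_s and R_g appear in parallel from the tap: R_th = R_s‖R_g = (33.0 × 6.87)/39.87 = 5.69 kΩ.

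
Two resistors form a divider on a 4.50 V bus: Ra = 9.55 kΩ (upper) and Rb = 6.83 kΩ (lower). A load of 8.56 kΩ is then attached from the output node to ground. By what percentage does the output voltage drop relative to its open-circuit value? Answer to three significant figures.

31.7 %

Unloaded V = 4.50 × 6.83/16.38 = 1.876 V.
Loaded: Rb‖R_L = 3.799 kΩ, giving V = 4.50 × 3.799/13.35 = 1.281 V.
Drop = (1.876 − 1.281) / 1.876 = 31.7 %.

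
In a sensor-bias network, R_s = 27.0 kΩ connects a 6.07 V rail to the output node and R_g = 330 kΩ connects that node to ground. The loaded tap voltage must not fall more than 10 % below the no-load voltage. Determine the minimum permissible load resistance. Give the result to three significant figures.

Output resistance R_th = R_s‖R_g = (27.0 × 330)/357.0 = 24.96 kΩ.
The fractional drop is R_th/(R_th + R_L); requiring this ≤ 0.100 gives R_L ≥ R_th(1/0.100 − 1) = 24.96 × 9.000 = 225 kΩ.

R_L(min) ≈ 225 kΩ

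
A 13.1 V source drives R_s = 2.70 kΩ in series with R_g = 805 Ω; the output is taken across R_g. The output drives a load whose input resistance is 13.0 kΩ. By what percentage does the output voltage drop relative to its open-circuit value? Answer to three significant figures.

The divider's output (Thévenin) resistance is R_s‖R_g = 620.1 Ω.
Fractional drop under load = R_th/(R_th + R_L) = 620.1 / (620.1 + 13000) = 0.04553.
So the output falls by 4.55 %.

4.55 %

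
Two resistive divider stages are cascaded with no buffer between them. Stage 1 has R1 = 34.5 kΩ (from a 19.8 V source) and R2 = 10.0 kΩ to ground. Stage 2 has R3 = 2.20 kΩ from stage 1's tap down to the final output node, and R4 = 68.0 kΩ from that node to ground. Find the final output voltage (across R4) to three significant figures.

Stage 2 presents R3+R4 = 70.20 kΩ as a load on stage 1's tap.
Stage 1's lower leg becomes R2‖(R3+R4) = 8.753 kΩ, so V_mid = 19.8 × 8.753/43.25 = 4.007 V.
Stage 2 is itself unloaded: V_out = V_mid × R4/(R3+R4) = 4.007 × 68.0/70.20 = 3.88 V.

V_out ≈ 3.88 V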